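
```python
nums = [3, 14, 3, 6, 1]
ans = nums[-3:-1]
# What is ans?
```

nums has length 5. The slice nums[-3:-1] selects indices [2, 3] (2->3, 3->6), giving [3, 6].

[3, 6]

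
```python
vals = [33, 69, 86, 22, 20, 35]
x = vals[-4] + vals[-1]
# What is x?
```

vals has length 6. Negative index -4 maps to positive index 6 + (-4) = 2. vals[2] = 86.
vals has length 6. Negative index -1 maps to positive index 6 + (-1) = 5. vals[5] = 35.
Sum: 86 + 35 = 121.

121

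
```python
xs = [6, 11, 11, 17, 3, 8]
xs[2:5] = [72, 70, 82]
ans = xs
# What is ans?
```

xs starts as [6, 11, 11, 17, 3, 8] (length 6). The slice xs[2:5] covers indices [2, 3, 4] with values [11, 17, 3]. Replacing that slice with [72, 70, 82] (same length) produces [6, 11, 72, 70, 82, 8].

[6, 11, 72, 70, 82, 8]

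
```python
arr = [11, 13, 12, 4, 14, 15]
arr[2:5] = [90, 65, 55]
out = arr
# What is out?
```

arr starts as [11, 13, 12, 4, 14, 15] (length 6). The slice arr[2:5] covers indices [2, 3, 4] with values [12, 4, 14]. Replacing that slice with [90, 65, 55] (same length) produces [11, 13, 90, 65, 55, 15].

[11, 13, 90, 65, 55, 15]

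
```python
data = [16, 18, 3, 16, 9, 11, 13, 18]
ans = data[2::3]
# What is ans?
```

data has length 8. The slice data[2::3] selects indices [2, 5] (2->3, 5->11), giving [3, 11].

[3, 11]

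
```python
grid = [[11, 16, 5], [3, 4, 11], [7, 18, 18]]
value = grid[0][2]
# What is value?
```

grid[0] = [11, 16, 5]. Taking column 2 of that row yields 5.

5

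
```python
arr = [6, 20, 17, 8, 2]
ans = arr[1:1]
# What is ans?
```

arr has length 5. The slice arr[1:1] resolves to an empty index range, so the result is [].

[]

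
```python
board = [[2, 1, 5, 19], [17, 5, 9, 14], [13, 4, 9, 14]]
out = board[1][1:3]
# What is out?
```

board[1] = [17, 5, 9, 14]. board[1] has length 4. The slice board[1][1:3] selects indices [1, 2] (1->5, 2->9), giving [5, 9].

[5, 9]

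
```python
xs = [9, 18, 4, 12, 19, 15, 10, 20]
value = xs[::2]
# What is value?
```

xs has length 8. The slice xs[::2] selects indices [0, 2, 4, 6] (0->9, 2->4, 4->19, 6->10), giving [9, 4, 19, 10].

[9, 4, 19, 10]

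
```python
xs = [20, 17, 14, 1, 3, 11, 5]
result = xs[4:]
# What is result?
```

xs has length 7. The slice xs[4:] selects indices [4, 5, 6] (4->3, 5->11, 6->5), giving [3, 11, 5].

[3, 11, 5]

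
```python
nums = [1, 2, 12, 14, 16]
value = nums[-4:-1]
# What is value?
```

nums has length 5. The slice nums[-4:-1] selects indices [1, 2, 3] (1->2, 2->12, 3->14), giving [2, 12, 14].

[2, 12, 14]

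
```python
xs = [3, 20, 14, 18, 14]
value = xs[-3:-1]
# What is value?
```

xs has length 5. The slice xs[-3:-1] selects indices [2, 3] (2->14, 3->18), giving [14, 18].

[14, 18]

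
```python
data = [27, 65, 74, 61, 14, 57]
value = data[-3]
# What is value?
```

data has length 6. Negative index -3 maps to positive index 6 + (-3) = 3. data[3] = 61.

61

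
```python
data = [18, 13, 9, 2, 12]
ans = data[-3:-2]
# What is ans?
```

data has length 5. The slice data[-3:-2] selects indices [2] (2->9), giving [9].

[9]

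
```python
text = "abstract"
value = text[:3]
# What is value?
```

text has length 8. The slice text[:3] selects indices [0, 1, 2] (0->'a', 1->'b', 2->'s'), giving 'abs'.

'abs'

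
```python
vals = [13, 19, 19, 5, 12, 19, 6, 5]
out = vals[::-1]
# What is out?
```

vals has length 8. The slice vals[::-1] selects indices [7, 6, 5, 4, 3, 2, 1, 0] (7->5, 6->6, 5->19, 4->12, 3->5, 2->19, 1->19, 0->13), giving [5, 6, 19, 12, 5, 19, 19, 13].

[5, 6, 19, 12, 5, 19, 19, 13]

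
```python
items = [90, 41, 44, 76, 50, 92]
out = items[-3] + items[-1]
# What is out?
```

items has length 6. Negative index -3 maps to positive index 6 + (-3) = 3. items[3] = 76.
items has length 6. Negative index -1 maps to positive index 6 + (-1) = 5. items[5] = 92.
Sum: 76 + 92 = 168.

168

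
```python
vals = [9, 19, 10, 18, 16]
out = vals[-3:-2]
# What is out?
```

vals has length 5. The slice vals[-3:-2] selects indices [2] (2->10), giving [10].

[10]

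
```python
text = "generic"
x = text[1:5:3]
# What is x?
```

text has length 7. The slice text[1:5:3] selects indices [1, 4] (1->'e', 4->'r'), giving 'er'.

'er'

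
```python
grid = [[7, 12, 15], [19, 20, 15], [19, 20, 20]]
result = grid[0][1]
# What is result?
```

grid[0] = [7, 12, 15]. Taking column 1 of that row yields 12.

12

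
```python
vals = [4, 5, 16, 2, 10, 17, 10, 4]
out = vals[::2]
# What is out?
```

vals has length 8. The slice vals[::2] selects indices [0, 2, 4, 6] (0->4, 2->16, 4->10, 6->10), giving [4, 16, 10, 10].

[4, 16, 10, 10]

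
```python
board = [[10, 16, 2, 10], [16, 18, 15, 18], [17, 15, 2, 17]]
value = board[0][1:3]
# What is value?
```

board[0] = [10, 16, 2, 10]. board[0] has length 4. The slice board[0][1:3] selects indices [1, 2] (1->16, 2->2), giving [16, 2].

[16, 2]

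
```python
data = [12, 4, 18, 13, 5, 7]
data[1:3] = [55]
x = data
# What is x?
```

data starts as [12, 4, 18, 13, 5, 7] (length 6). The slice data[1:3] covers indices [1, 2] with values [4, 18]. Replacing that slice with [55] (different length) produces [12, 55, 13, 5, 7].

[12, 55, 13, 5, 7]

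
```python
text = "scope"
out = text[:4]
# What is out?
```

text has length 5. The slice text[:4] selects indices [0, 1, 2, 3] (0->'s', 1->'c', 2->'o', 3->'p'), giving 'scop'.

'scop'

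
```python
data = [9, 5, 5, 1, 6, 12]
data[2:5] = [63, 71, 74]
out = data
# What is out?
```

data starts as [9, 5, 5, 1, 6, 12] (length 6). The slice data[2:5] covers indices [2, 3, 4] with values [5, 1, 6]. Replacing that slice with [63, 71, 74] (same length) produces [9, 5, 63, 71, 74, 12].

[9, 5, 63, 71, 74, 12]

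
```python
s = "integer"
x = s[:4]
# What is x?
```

s has length 7. The slice s[:4] selects indices [0, 1, 2, 3] (0->'i', 1->'n', 2->'t', 3->'e'), giving 'inte'.

'inte'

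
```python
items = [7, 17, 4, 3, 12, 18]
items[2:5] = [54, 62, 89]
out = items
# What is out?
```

items starts as [7, 17, 4, 3, 12, 18] (length 6). The slice items[2:5] covers indices [2, 3, 4] with values [4, 3, 12]. Replacing that slice with [54, 62, 89] (same length) produces [7, 17, 54, 62, 89, 18].

[7, 17, 54, 62, 89, 18]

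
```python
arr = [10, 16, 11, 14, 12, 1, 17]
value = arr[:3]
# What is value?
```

arr has length 7. The slice arr[:3] selects indices [0, 1, 2] (0->10, 1->16, 2->11), giving [10, 16, 11].

[10, 16, 11]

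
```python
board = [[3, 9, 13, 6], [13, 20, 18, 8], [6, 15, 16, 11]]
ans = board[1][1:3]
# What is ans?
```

board[1] = [13, 20, 18, 8]. board[1] has length 4. The slice board[1][1:3] selects indices [1, 2] (1->20, 2->18), giving [20, 18].

[20, 18]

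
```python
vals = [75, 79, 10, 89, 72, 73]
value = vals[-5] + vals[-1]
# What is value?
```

vals has length 6. Negative index -5 maps to positive index 6 + (-5) = 1. vals[1] = 79.
vals has length 6. Negative index -1 maps to positive index 6 + (-1) = 5. vals[5] = 73.
Sum: 79 + 73 = 152.

152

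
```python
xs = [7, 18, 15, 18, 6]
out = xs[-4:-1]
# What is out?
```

xs has length 5. The slice xs[-4:-1] selects indices [1, 2, 3] (1->18, 2->15, 3->18), giving [18, 15, 18].

[18, 15, 18]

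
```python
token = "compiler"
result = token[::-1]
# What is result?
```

token has length 8. The slice token[::-1] selects indices [7, 6, 5, 4, 3, 2, 1, 0] (7->'r', 6->'e', 5->'l', 4->'i', 3->'p', 2->'m', 1->'o', 0->'c'), giving 'relipmoc'.

'relipmoc'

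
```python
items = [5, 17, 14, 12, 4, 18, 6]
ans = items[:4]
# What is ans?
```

items has length 7. The slice items[:4] selects indices [0, 1, 2, 3] (0->5, 1->17, 2->14, 3->12), giving [5, 17, 14, 12].

[5, 17, 14, 12]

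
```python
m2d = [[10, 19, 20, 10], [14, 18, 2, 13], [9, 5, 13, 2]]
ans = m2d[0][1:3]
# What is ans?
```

m2d[0] = [10, 19, 20, 10]. m2d[0] has length 4. The slice m2d[0][1:3] selects indices [1, 2] (1->19, 2->20), giving [19, 20].

[19, 20]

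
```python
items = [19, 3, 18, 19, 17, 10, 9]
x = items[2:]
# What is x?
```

items has length 7. The slice items[2:] selects indices [2, 3, 4, 5, 6] (2->18, 3->19, 4->17, 5->10, 6->9), giving [18, 19, 17, 10, 9].

[18, 19, 17, 10, 9]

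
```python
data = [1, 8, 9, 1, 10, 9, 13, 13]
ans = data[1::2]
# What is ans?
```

data has length 8. The slice data[1::2] selects indices [1, 3, 5, 7] (1->8, 3->1, 5->9, 7->13), giving [8, 1, 9, 13].

[8, 1, 9, 13]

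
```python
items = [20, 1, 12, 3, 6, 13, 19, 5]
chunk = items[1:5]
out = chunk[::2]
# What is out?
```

items has length 8. The slice items[1:5] selects indices [1, 2, 3, 4] (1->1, 2->12, 3->3, 4->6), giving [1, 12, 3, 6]. So chunk = [1, 12, 3, 6]. chunk has length 4. The slice chunk[::2] selects indices [0, 2] (0->1, 2->3), giving [1, 3].

[1, 3]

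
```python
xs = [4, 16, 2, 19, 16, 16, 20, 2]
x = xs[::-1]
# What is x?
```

xs has length 8. The slice xs[::-1] selects indices [7, 6, 5, 4, 3, 2, 1, 0] (7->2, 6->20, 5->16, 4->16, 3->19, 2->2, 1->16, 0->4), giving [2, 20, 16, 16, 19, 2, 16, 4].

[2, 20, 16, 16, 19, 2, 16, 4]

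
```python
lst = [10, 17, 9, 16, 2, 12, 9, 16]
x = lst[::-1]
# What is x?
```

lst has length 8. The slice lst[::-1] selects indices [7, 6, 5, 4, 3, 2, 1, 0] (7->16, 6->9, 5->12, 4->2, 3->16, 2->9, 1->17, 0->10), giving [16, 9, 12, 2, 16, 9, 17, 10].

[16, 9, 12, 2, 16, 9, 17, 10]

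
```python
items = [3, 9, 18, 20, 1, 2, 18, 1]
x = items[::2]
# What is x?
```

items has length 8. The slice items[::2] selects indices [0, 2, 4, 6] (0->3, 2->18, 4->1, 6->18), giving [3, 18, 1, 18].

[3, 18, 1, 18]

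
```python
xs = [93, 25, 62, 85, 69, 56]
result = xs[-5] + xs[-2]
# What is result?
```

xs has length 6. Negative index -5 maps to positive index 6 + (-5) = 1. xs[1] = 25.
xs has length 6. Negative index -2 maps to positive index 6 + (-2) = 4. xs[4] = 69.
Sum: 25 + 69 = 94.

94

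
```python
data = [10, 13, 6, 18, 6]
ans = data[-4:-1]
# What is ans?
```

data has length 5. The slice data[-4:-1] selects indices [1, 2, 3] (1->13, 2->6, 3->18), giving [13, 6, 18].

[13, 6, 18]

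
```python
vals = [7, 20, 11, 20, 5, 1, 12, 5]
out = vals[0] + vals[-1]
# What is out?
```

vals has length 8. vals[0] = 7.
vals has length 8. Negative index -1 maps to positive index 8 + (-1) = 7. vals[7] = 5.
Sum: 7 + 5 = 12.

12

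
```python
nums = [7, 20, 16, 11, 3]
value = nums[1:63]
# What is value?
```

nums has length 5. The slice nums[1:63] selects indices [1, 2, 3, 4] (1->20, 2->16, 3->11, 4->3), giving [20, 16, 11, 3].

[20, 16, 11, 3]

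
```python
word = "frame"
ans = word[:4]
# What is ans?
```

word has length 5. The slice word[:4] selects indices [0, 1, 2, 3] (0->'f', 1->'r', 2->'a', 3->'m'), giving 'fram'.

'fram'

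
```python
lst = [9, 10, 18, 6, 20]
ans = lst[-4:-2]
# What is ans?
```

lst has length 5. The slice lst[-4:-2] selects indices [1, 2] (1->10, 2->18), giving [10, 18].

[10, 18]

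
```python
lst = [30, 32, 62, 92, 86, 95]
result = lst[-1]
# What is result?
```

lst has length 6. Negative index -1 maps to positive index 6 + (-1) = 5. lst[5] = 95.

95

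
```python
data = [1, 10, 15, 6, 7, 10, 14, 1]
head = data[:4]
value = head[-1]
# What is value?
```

data has length 8. The slice data[:4] selects indices [0, 1, 2, 3] (0->1, 1->10, 2->15, 3->6), giving [1, 10, 15, 6]. So head = [1, 10, 15, 6]. Then head[-1] = 6.

6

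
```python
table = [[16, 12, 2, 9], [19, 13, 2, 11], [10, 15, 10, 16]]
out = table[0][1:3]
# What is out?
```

table[0] = [16, 12, 2, 9]. table[0] has length 4. The slice table[0][1:3] selects indices [1, 2] (1->12, 2->2), giving [12, 2].

[12, 2]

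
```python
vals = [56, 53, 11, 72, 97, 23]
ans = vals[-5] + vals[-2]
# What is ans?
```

vals has length 6. Negative index -5 maps to positive index 6 + (-5) = 1. vals[1] = 53.
vals has length 6. Negative index -2 maps to positive index 6 + (-2) = 4. vals[4] = 97.
Sum: 53 + 97 = 150.

150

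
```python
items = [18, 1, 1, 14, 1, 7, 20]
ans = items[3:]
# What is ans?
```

items has length 7. The slice items[3:] selects indices [3, 4, 5, 6] (3->14, 4->1, 5->7, 6->20), giving [14, 1, 7, 20].

[14, 1, 7, 20]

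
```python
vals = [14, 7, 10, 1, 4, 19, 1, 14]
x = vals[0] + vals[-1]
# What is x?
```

vals has length 8. vals[0] = 14.
vals has length 8. Negative index -1 maps to positive index 8 + (-1) = 7. vals[7] = 14.
Sum: 14 + 14 = 28.

28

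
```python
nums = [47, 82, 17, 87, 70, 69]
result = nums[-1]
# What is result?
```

nums has length 6. Negative index -1 maps to positive index 6 + (-1) = 5. nums[5] = 69.

69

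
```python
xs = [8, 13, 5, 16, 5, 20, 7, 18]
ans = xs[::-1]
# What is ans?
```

xs has length 8. The slice xs[::-1] selects indices [7, 6, 5, 4, 3, 2, 1, 0] (7->18, 6->7, 5->20, 4->5, 3->16, 2->5, 1->13, 0->8), giving [18, 7, 20, 5, 16, 5, 13, 8].

[18, 7, 20, 5, 16, 5, 13, 8]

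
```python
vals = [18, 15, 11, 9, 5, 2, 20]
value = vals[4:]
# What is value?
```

vals has length 7. The slice vals[4:] selects indices [4, 5, 6] (4->5, 5->2, 6->20), giving [5, 2, 20].

[5, 2, 20]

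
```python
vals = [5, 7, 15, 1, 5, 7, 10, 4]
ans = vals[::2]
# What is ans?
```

vals has length 8. The slice vals[::2] selects indices [0, 2, 4, 6] (0->5, 2->15, 4->5, 6->10), giving [5, 15, 5, 10].

[5, 15, 5, 10]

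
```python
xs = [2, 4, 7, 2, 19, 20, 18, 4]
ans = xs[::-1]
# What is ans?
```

xs has length 8. The slice xs[::-1] selects indices [7, 6, 5, 4, 3, 2, 1, 0] (7->4, 6->18, 5->20, 4->19, 3->2, 2->7, 1->4, 0->2), giving [4, 18, 20, 19, 2, 7, 4, 2].

[4, 18, 20, 19, 2, 7, 4, 2]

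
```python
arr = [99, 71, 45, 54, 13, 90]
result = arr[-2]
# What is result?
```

arr has length 6. Negative index -2 maps to positive index 6 + (-2) = 4. arr[4] = 13.

13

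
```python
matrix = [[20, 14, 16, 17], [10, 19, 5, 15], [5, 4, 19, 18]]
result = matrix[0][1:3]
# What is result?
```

matrix[0] = [20, 14, 16, 17]. matrix[0] has length 4. The slice matrix[0][1:3] selects indices [1, 2] (1->14, 2->16), giving [14, 16].

[14, 16]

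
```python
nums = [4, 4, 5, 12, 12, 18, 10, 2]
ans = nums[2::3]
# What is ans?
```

nums has length 8. The slice nums[2::3] selects indices [2, 5] (2->5, 5->18), giving [5, 18].

[5, 18]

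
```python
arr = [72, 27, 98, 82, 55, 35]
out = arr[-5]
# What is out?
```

arr has length 6. Negative index -5 maps to positive index 6 + (-5) = 1. arr[1] = 27.

27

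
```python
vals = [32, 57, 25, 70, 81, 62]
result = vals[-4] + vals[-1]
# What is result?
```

vals has length 6. Negative index -4 maps to positive index 6 + (-4) = 2. vals[2] = 25.
vals has length 6. Negative index -1 maps to positive index 6 + (-1) = 5. vals[5] = 62.
Sum: 25 + 62 = 87.

87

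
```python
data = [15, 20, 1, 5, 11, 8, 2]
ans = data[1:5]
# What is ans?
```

data has length 7. The slice data[1:5] selects indices [1, 2, 3, 4] (1->20, 2->1, 3->5, 4->11), giving [20, 1, 5, 11].

[20, 1, 5, 11]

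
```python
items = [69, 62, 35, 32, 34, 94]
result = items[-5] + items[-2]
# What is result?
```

items has length 6. Negative index -5 maps to positive index 6 + (-5) = 1. items[1] = 62.
items has length 6. Negative index -2 maps to positive index 6 + (-2) = 4. items[4] = 34.
Sum: 62 + 34 = 96.

96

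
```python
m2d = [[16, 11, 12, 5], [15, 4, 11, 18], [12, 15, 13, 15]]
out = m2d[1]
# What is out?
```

m2d has 3 rows. Row 1 is [15, 4, 11, 18].

[15, 4, 11, 18]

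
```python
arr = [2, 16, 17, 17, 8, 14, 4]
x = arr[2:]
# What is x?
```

arr has length 7. The slice arr[2:] selects indices [2, 3, 4, 5, 6] (2->17, 3->17, 4->8, 5->14, 6->4), giving [17, 17, 8, 14, 4].

[17, 17, 8, 14, 4]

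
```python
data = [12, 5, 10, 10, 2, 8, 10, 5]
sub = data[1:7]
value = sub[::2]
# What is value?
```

data has length 8. The slice data[1:7] selects indices [1, 2, 3, 4, 5, 6] (1->5, 2->10, 3->10, 4->2, 5->8, 6->10), giving [5, 10, 10, 2, 8, 10]. So sub = [5, 10, 10, 2, 8, 10]. sub has length 6. The slice sub[::2] selects indices [0, 2, 4] (0->5, 2->10, 4->8), giving [5, 10, 8].

[5, 10, 8]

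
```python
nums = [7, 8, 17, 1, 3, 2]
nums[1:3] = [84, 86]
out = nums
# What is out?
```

nums starts as [7, 8, 17, 1, 3, 2] (length 6). The slice nums[1:3] covers indices [1, 2] with values [8, 17]. Replacing that slice with [84, 86] (same length) produces [7, 84, 86, 1, 3, 2].

[7, 84, 86, 1, 3, 2]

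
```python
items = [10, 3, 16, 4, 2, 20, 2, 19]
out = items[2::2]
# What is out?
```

items has length 8. The slice items[2::2] selects indices [2, 4, 6] (2->16, 4->2, 6->2), giving [16, 2, 2].

[16, 2, 2]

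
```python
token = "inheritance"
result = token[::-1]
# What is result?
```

token has length 11. The slice token[::-1] selects indices [10, 9, 8, 7, 6, 5, 4, 3, 2, 1, 0] (10->'e', 9->'c', 8->'n', 7->'a', 6->'t', 5->'i', 4->'r', 3->'e', 2->'h', 1->'n', 0->'i'), giving 'ecnatirehni'.

'ecnatirehni'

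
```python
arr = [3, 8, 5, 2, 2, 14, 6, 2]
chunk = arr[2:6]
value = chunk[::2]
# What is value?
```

arr has length 8. The slice arr[2:6] selects indices [2, 3, 4, 5] (2->5, 3->2, 4->2, 5->14), giving [5, 2, 2, 14]. So chunk = [5, 2, 2, 14]. chunk has length 4. The slice chunk[::2] selects indices [0, 2] (0->5, 2->2), giving [5, 2].

[5, 2]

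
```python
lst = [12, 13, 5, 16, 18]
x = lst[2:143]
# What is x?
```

lst has length 5. The slice lst[2:143] selects indices [2, 3, 4] (2->5, 3->16, 4->18), giving [5, 16, 18].

[5, 16, 18]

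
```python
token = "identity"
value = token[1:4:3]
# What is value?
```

token has length 8. The slice token[1:4:3] selects indices [1] (1->'d'), giving 'd'.

'd'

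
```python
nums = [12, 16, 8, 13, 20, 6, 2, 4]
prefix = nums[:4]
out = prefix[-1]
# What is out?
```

nums has length 8. The slice nums[:4] selects indices [0, 1, 2, 3] (0->12, 1->16, 2->8, 3->13), giving [12, 16, 8, 13]. So prefix = [12, 16, 8, 13]. Then prefix[-1] = 13.

13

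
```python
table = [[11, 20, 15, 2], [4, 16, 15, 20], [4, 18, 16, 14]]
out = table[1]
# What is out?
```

table has 3 rows. Row 1 is [4, 16, 15, 20].

[4, 16, 15, 20]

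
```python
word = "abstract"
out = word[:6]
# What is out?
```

word has length 8. The slice word[:6] selects indices [0, 1, 2, 3, 4, 5] (0->'a', 1->'b', 2->'s', 3->'t', 4->'r', 5->'a'), giving 'abstra'.

'abstra'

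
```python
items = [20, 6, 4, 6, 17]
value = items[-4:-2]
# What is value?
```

items has length 5. The slice items[-4:-2] selects indices [1, 2] (1->6, 2->4), giving [6, 4].

[6, 4]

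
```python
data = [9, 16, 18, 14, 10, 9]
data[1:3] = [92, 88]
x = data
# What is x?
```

data starts as [9, 16, 18, 14, 10, 9] (length 6). The slice data[1:3] covers indices [1, 2] with values [16, 18]. Replacing that slice with [92, 88] (same length) produces [9, 92, 88, 14, 10, 9].

[9, 92, 88, 14, 10, 9]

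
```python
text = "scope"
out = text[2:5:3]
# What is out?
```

text has length 5. The slice text[2:5:3] selects indices [2] (2->'o'), giving 'o'.

'o'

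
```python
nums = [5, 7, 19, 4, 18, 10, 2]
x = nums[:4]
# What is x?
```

nums has length 7. The slice nums[:4] selects indices [0, 1, 2, 3] (0->5, 1->7, 2->19, 3->4), giving [5, 7, 19, 4].

[5, 7, 19, 4]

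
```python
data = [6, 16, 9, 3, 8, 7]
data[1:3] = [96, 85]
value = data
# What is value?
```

data starts as [6, 16, 9, 3, 8, 7] (length 6). The slice data[1:3] covers indices [1, 2] with values [16, 9]. Replacing that slice with [96, 85] (same length) produces [6, 96, 85, 3, 8, 7].

[6, 96, 85, 3, 8, 7]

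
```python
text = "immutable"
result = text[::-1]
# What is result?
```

text has length 9. The slice text[::-1] selects indices [8, 7, 6, 5, 4, 3, 2, 1, 0] (8->'e', 7->'l', 6->'b', 5->'a', 4->'t', 3->'u', 2->'m', 1->'m', 0->'i'), giving 'elbatummi'.

'elbatummi'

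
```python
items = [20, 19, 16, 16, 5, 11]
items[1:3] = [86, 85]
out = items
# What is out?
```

items starts as [20, 19, 16, 16, 5, 11] (length 6). The slice items[1:3] covers indices [1, 2] with values [19, 16]. Replacing that slice with [86, 85] (same length) produces [20, 86, 85, 16, 5, 11].

[20, 86, 85, 16, 5, 11]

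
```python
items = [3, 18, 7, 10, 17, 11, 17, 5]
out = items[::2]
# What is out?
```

items has length 8. The slice items[::2] selects indices [0, 2, 4, 6] (0->3, 2->7, 4->17, 6->17), giving [3, 7, 17, 17].

[3, 7, 17, 17]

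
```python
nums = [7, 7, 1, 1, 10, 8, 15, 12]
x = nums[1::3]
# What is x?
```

nums has length 8. The slice nums[1::3] selects indices [1, 4, 7] (1->7, 4->10, 7->12), giving [7, 10, 12].

[7, 10, 12]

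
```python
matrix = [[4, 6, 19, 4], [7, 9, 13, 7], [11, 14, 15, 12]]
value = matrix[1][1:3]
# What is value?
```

matrix[1] = [7, 9, 13, 7]. matrix[1] has length 4. The slice matrix[1][1:3] selects indices [1, 2] (1->9, 2->13), giving [9, 13].

[9, 13]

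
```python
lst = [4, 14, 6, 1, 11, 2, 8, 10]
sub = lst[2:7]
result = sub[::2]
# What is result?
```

lst has length 8. The slice lst[2:7] selects indices [2, 3, 4, 5, 6] (2->6, 3->1, 4->11, 5->2, 6->8), giving [6, 1, 11, 2, 8]. So sub = [6, 1, 11, 2, 8]. sub has length 5. The slice sub[::2] selects indices [0, 2, 4] (0->6, 2->11, 4->8), giving [6, 11, 8].

[6, 11, 8]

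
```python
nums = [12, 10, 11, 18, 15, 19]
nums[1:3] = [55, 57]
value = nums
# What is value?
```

nums starts as [12, 10, 11, 18, 15, 19] (length 6). The slice nums[1:3] covers indices [1, 2] with values [10, 11]. Replacing that slice with [55, 57] (same length) produces [12, 55, 57, 18, 15, 19].

[12, 55, 57, 18, 15, 19]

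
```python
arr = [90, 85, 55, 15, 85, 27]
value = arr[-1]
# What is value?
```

arr has length 6. Negative index -1 maps to positive index 6 + (-1) = 5. arr[5] = 27.

27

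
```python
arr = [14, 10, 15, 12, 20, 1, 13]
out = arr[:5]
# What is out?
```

arr has length 7. The slice arr[:5] selects indices [0, 1, 2, 3, 4] (0->14, 1->10, 2->15, 3->12, 4->20), giving [14, 10, 15, 12, 20].

[14, 10, 15, 12, 20]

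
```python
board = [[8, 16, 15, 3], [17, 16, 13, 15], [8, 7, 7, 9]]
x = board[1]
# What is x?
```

board has 3 rows. Row 1 is [17, 16, 13, 15].

[17, 16, 13, 15]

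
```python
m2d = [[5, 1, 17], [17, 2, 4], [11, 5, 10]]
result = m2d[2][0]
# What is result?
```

m2d[2] = [11, 5, 10]. Taking column 0 of that row yields 11.

11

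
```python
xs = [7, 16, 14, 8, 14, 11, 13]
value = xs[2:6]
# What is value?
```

xs has length 7. The slice xs[2:6] selects indices [2, 3, 4, 5] (2->14, 3->8, 4->14, 5->11), giving [14, 8, 14, 11].

[14, 8, 14, 11]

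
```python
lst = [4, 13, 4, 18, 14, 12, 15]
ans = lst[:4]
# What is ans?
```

lst has length 7. The slice lst[:4] selects indices [0, 1, 2, 3] (0->4, 1->13, 2->4, 3->18), giving [4, 13, 4, 18].

[4, 13, 4, 18]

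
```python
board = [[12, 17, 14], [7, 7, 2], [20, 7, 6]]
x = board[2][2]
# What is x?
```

board[2] = [20, 7, 6]. Taking column 2 of that row yields 6.

6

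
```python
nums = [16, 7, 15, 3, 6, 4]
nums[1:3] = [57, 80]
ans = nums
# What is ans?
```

nums starts as [16, 7, 15, 3, 6, 4] (length 6). The slice nums[1:3] covers indices [1, 2] with values [7, 15]. Replacing that slice with [57, 80] (same length) produces [16, 57, 80, 3, 6, 4].

[16, 57, 80, 3, 6, 4]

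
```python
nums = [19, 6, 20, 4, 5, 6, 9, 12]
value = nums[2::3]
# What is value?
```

nums has length 8. The slice nums[2::3] selects indices [2, 5] (2->20, 5->6), giving [20, 6].

[20, 6]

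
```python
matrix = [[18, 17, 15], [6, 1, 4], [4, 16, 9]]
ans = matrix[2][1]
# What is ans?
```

matrix[2] = [4, 16, 9]. Taking column 1 of that row yields 16.

16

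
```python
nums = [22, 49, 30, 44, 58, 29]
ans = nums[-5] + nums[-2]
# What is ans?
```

nums has length 6. Negative index -5 maps to positive index 6 + (-5) = 1. nums[1] = 49.
nums has length 6. Negative index -2 maps to positive index 6 + (-2) = 4. nums[4] = 58.
Sum: 49 + 58 = 107.

107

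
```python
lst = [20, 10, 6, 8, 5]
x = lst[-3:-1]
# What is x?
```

lst has length 5. The slice lst[-3:-1] selects indices [2, 3] (2->6, 3->8), giving [6, 8].

[6, 8]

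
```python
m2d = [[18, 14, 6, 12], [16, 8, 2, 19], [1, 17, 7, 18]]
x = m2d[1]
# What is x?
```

m2d has 3 rows. Row 1 is [16, 8, 2, 19].

[16, 8, 2, 19]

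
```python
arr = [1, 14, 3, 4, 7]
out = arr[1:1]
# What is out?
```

arr has length 5. The slice arr[1:1] resolves to an empty index range, so the result is [].

[]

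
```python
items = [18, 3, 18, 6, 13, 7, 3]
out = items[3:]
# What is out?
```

items has length 7. The slice items[3:] selects indices [3, 4, 5, 6] (3->6, 4->13, 5->7, 6->3), giving [6, 13, 7, 3].

[6, 13, 7, 3]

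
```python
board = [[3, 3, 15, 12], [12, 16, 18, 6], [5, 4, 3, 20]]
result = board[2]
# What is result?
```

board has 3 rows. Row 2 is [5, 4, 3, 20].

[5, 4, 3, 20]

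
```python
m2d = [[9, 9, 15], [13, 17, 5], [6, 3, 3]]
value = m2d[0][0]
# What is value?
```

m2d[0] = [9, 9, 15]. Taking column 0 of that row yields 9.

9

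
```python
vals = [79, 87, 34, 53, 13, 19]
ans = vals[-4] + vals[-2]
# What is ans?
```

vals has length 6. Negative index -4 maps to positive index 6 + (-4) = 2. vals[2] = 34.
vals has length 6. Negative index -2 maps to positive index 6 + (-2) = 4. vals[4] = 13.
Sum: 34 + 13 = 47.

47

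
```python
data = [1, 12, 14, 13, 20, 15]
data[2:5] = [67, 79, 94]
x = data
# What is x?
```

data starts as [1, 12, 14, 13, 20, 15] (length 6). The slice data[2:5] covers indices [2, 3, 4] with values [14, 13, 20]. Replacing that slice with [67, 79, 94] (same length) produces [1, 12, 67, 79, 94, 15].

[1, 12, 67, 79, 94, 15]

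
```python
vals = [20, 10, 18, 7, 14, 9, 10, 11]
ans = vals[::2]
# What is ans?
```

vals has length 8. The slice vals[::2] selects indices [0, 2, 4, 6] (0->20, 2->18, 4->14, 6->10), giving [20, 18, 14, 10].

[20, 18, 14, 10]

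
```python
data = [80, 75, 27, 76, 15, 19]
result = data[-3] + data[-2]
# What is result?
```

data has length 6. Negative index -3 maps to positive index 6 + (-3) = 3. data[3] = 76.
data has length 6. Negative index -2 maps to positive index 6 + (-2) = 4. data[4] = 15.
Sum: 76 + 15 = 91.

91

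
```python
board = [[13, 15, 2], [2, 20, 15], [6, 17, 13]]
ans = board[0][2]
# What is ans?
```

board[0] = [13, 15, 2]. Taking column 2 of that row yields 2.

2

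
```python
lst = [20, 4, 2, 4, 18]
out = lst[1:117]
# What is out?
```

lst has length 5. The slice lst[1:117] selects indices [1, 2, 3, 4] (1->4, 2->2, 3->4, 4->18), giving [4, 2, 4, 18].

[4, 2, 4, 18]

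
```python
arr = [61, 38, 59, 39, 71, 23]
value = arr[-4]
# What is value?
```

arr has length 6. Negative index -4 maps to positive index 6 + (-4) = 2. arr[2] = 59.

59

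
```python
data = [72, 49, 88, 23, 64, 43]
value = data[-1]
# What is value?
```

data has length 6. Negative index -1 maps to positive index 6 + (-1) = 5. data[5] = 43.

43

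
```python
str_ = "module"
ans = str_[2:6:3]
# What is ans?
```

str_ has length 6. The slice str_[2:6:3] selects indices [2, 5] (2->'d', 5->'e'), giving 'de'.

'de'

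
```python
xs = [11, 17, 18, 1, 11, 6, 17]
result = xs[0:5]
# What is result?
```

xs has length 7. The slice xs[0:5] selects indices [0, 1, 2, 3, 4] (0->11, 1->17, 2->18, 3->1, 4->11), giving [11, 17, 18, 1, 11].

[11, 17, 18, 1, 11]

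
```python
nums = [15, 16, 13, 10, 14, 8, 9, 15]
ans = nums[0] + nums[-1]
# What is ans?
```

nums has length 8. nums[0] = 15.
nums has length 8. Negative index -1 maps to positive index 8 + (-1) = 7. nums[7] = 15.
Sum: 15 + 15 = 30.

30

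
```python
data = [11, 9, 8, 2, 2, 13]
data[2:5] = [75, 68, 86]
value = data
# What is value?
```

data starts as [11, 9, 8, 2, 2, 13] (length 6). The slice data[2:5] covers indices [2, 3, 4] with values [8, 2, 2]. Replacing that slice with [75, 68, 86] (same length) produces [11, 9, 75, 68, 86, 13].

[11, 9, 75, 68, 86, 13]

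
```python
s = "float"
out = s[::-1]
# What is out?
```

s has length 5. The slice s[::-1] selects indices [4, 3, 2, 1, 0] (4->'t', 3->'a', 2->'o', 1->'l', 0->'f'), giving 'taolf'.

'taolf'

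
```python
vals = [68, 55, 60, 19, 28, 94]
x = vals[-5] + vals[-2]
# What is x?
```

vals has length 6. Negative index -5 maps to positive index 6 + (-5) = 1. vals[1] = 55.
vals has length 6. Negative index -2 maps to positive index 6 + (-2) = 4. vals[4] = 28.
Sum: 55 + 28 = 83.

83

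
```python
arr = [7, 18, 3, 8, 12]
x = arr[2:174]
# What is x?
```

arr has length 5. The slice arr[2:174] selects indices [2, 3, 4] (2->3, 3->8, 4->12), giving [3, 8, 12].

[3, 8, 12]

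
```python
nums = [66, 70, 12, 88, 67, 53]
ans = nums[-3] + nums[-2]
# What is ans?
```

nums has length 6. Negative index -3 maps to positive index 6 + (-3) = 3. nums[3] = 88.
nums has length 6. Negative index -2 maps to positive index 6 + (-2) = 4. nums[4] = 67.
Sum: 88 + 67 = 155.

155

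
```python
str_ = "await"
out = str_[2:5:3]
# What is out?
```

str_ has length 5. The slice str_[2:5:3] selects indices [2] (2->'a'), giving 'a'.

'a'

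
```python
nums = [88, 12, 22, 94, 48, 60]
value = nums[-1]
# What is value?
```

nums has length 6. Negative index -1 maps to positive index 6 + (-1) = 5. nums[5] = 60.

60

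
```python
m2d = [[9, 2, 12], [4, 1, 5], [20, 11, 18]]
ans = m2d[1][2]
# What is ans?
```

m2d[1] = [4, 1, 5]. Taking column 2 of that row yields 5.

5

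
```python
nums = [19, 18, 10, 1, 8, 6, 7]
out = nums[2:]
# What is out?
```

nums has length 7. The slice nums[2:] selects indices [2, 3, 4, 5, 6] (2->10, 3->1, 4->8, 5->6, 6->7), giving [10, 1, 8, 6, 7].

[10, 1, 8, 6, 7]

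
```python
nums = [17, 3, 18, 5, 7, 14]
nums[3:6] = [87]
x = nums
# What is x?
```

nums starts as [17, 3, 18, 5, 7, 14] (length 6). The slice nums[3:6] covers indices [3, 4, 5] with values [5, 7, 14]. Replacing that slice with [87] (different length) produces [17, 3, 18, 87].

[17, 3, 18, 87]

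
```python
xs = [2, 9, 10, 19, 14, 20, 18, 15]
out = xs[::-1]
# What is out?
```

xs has length 8. The slice xs[::-1] selects indices [7, 6, 5, 4, 3, 2, 1, 0] (7->15, 6->18, 5->20, 4->14, 3->19, 2->10, 1->9, 0->2), giving [15, 18, 20, 14, 19, 10, 9, 2].

[15, 18, 20, 14, 19, 10, 9, 2]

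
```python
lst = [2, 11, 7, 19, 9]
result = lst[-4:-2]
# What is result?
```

lst has length 5. The slice lst[-4:-2] selects indices [1, 2] (1->11, 2->7), giving [11, 7].

[11, 7]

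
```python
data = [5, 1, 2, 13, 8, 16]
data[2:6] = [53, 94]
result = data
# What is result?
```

data starts as [5, 1, 2, 13, 8, 16] (length 6). The slice data[2:6] covers indices [2, 3, 4, 5] with values [2, 13, 8, 16]. Replacing that slice with [53, 94] (different length) produces [5, 1, 53, 94].

[5, 1, 53, 94]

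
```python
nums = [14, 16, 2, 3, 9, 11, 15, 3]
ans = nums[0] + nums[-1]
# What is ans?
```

nums has length 8. nums[0] = 14.
nums has length 8. Negative index -1 maps to positive index 8 + (-1) = 7. nums[7] = 3.
Sum: 14 + 3 = 17.

17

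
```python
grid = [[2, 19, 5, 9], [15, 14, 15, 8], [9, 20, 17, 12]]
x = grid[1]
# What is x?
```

grid has 3 rows. Row 1 is [15, 14, 15, 8].

[15, 14, 15, 8]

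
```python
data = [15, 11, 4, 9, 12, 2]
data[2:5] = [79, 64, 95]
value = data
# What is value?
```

data starts as [15, 11, 4, 9, 12, 2] (length 6). The slice data[2:5] covers indices [2, 3, 4] with values [4, 9, 12]. Replacing that slice with [79, 64, 95] (same length) produces [15, 11, 79, 64, 95, 2].

[15, 11, 79, 64, 95, 2]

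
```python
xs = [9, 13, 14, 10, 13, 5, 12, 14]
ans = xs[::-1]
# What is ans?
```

xs has length 8. The slice xs[::-1] selects indices [7, 6, 5, 4, 3, 2, 1, 0] (7->14, 6->12, 5->5, 4->13, 3->10, 2->14, 1->13, 0->9), giving [14, 12, 5, 13, 10, 14, 13, 9].

[14, 12, 5, 13, 10, 14, 13, 9]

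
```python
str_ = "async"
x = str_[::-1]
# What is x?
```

str_ has length 5. The slice str_[::-1] selects indices [4, 3, 2, 1, 0] (4->'c', 3->'n', 2->'y', 1->'s', 0->'a'), giving 'cnysa'.

'cnysa'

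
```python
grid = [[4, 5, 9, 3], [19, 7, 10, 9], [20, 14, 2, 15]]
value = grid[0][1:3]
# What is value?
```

grid[0] = [4, 5, 9, 3]. grid[0] has length 4. The slice grid[0][1:3] selects indices [1, 2] (1->5, 2->9), giving [5, 9].

[5, 9]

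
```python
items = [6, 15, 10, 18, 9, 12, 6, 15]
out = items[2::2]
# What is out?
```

items has length 8. The slice items[2::2] selects indices [2, 4, 6] (2->10, 4->9, 6->6), giving [10, 9, 6].

[10, 9, 6]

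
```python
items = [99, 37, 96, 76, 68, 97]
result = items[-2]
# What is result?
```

items has length 6. Negative index -2 maps to positive index 6 + (-2) = 4. items[4] = 68.

68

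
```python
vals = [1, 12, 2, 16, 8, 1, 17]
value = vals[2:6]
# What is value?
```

vals has length 7. The slice vals[2:6] selects indices [2, 3, 4, 5] (2->2, 3->16, 4->8, 5->1), giving [2, 16, 8, 1].

[2, 16, 8, 1]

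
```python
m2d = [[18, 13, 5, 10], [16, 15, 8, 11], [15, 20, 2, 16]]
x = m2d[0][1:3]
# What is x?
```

m2d[0] = [18, 13, 5, 10]. m2d[0] has length 4. The slice m2d[0][1:3] selects indices [1, 2] (1->13, 2->5), giving [13, 5].

[13, 5]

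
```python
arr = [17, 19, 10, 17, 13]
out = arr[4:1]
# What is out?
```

arr has length 5. The slice arr[4:1] resolves to an empty index range, so the result is [].

[]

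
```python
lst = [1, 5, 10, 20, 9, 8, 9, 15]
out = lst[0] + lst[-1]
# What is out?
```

lst has length 8. lst[0] = 1.
lst has length 8. Negative index -1 maps to positive index 8 + (-1) = 7. lst[7] = 15.
Sum: 1 + 15 = 16.

16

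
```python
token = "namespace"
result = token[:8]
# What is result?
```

token has length 9. The slice token[:8] selects indices [0, 1, 2, 3, 4, 5, 6, 7] (0->'n', 1->'a', 2->'m', 3->'e', 4->'s', 5->'p', 6->'a', 7->'c'), giving 'namespac'.

'namespac'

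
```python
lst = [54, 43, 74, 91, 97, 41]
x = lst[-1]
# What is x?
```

lst has length 6. Negative index -1 maps to positive index 6 + (-1) = 5. lst[5] = 41.

41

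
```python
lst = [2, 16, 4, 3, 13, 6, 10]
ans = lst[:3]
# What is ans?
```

lst has length 7. The slice lst[:3] selects indices [0, 1, 2] (0->2, 1->16, 2->4), giving [2, 16, 4].

[2, 16, 4]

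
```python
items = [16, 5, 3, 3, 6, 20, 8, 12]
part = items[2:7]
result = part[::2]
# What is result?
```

items has length 8. The slice items[2:7] selects indices [2, 3, 4, 5, 6] (2->3, 3->3, 4->6, 5->20, 6->8), giving [3, 3, 6, 20, 8]. So part = [3, 3, 6, 20, 8]. part has length 5. The slice part[::2] selects indices [0, 2, 4] (0->3, 2->6, 4->8), giving [3, 6, 8].

[3, 6, 8]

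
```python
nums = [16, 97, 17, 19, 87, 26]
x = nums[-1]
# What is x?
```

nums has length 6. Negative index -1 maps to positive index 6 + (-1) = 5. nums[5] = 26.

26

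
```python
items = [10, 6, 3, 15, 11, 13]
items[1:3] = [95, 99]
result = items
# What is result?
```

items starts as [10, 6, 3, 15, 11, 13] (length 6). The slice items[1:3] covers indices [1, 2] with values [6, 3]. Replacing that slice with [95, 99] (same length) produces [10, 95, 99, 15, 11, 13].

[10, 95, 99, 15, 11, 13]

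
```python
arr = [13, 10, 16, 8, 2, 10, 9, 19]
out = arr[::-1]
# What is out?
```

arr has length 8. The slice arr[::-1] selects indices [7, 6, 5, 4, 3, 2, 1, 0] (7->19, 6->9, 5->10, 4->2, 3->8, 2->16, 1->10, 0->13), giving [19, 9, 10, 2, 8, 16, 10, 13].

[19, 9, 10, 2, 8, 16, 10, 13]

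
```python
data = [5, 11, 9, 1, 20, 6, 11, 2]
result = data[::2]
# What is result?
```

data has length 8. The slice data[::2] selects indices [0, 2, 4, 6] (0->5, 2->9, 4->20, 6->11), giving [5, 9, 20, 11].

[5, 9, 20, 11]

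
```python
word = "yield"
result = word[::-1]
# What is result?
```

word has length 5. The slice word[::-1] selects indices [4, 3, 2, 1, 0] (4->'d', 3->'l', 2->'e', 1->'i', 0->'y'), giving 'dleiy'.

'dleiy'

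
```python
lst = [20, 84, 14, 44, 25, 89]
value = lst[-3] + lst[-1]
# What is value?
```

lst has length 6. Negative index -3 maps to positive index 6 + (-3) = 3. lst[3] = 44.
lst has length 6. Negative index -1 maps to positive index 6 + (-1) = 5. lst[5] = 89.
Sum: 44 + 89 = 133.

133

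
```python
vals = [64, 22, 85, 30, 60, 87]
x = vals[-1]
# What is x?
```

vals has length 6. Negative index -1 maps to positive index 6 + (-1) = 5. vals[5] = 87.

87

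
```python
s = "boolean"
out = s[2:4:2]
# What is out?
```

s has length 7. The slice s[2:4:2] selects indices [2] (2->'o'), giving 'o'.

'o'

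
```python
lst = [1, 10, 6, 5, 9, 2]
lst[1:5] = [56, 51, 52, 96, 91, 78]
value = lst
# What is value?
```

lst starts as [1, 10, 6, 5, 9, 2] (length 6). The slice lst[1:5] covers indices [1, 2, 3, 4] with values [10, 6, 5, 9]. Replacing that slice with [56, 51, 52, 96, 91, 78] (different length) produces [1, 56, 51, 52, 96, 91, 78, 2].

[1, 56, 51, 52, 96, 91, 78, 2]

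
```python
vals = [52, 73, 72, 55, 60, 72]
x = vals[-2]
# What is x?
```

vals has length 6. Negative index -2 maps to positive index 6 + (-2) = 4. vals[4] = 60.

60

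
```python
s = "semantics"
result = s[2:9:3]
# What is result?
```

s has length 9. The slice s[2:9:3] selects indices [2, 5, 8] (2->'m', 5->'t', 8->'s'), giving 'mts'.

'mts'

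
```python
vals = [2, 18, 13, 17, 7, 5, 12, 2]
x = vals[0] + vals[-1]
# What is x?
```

vals has length 8. vals[0] = 2.
vals has length 8. Negative index -1 maps to positive index 8 + (-1) = 7. vals[7] = 2.
Sum: 2 + 2 = 4.

4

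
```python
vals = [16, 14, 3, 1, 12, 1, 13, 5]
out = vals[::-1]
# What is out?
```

vals has length 8. The slice vals[::-1] selects indices [7, 6, 5, 4, 3, 2, 1, 0] (7->5, 6->13, 5->1, 4->12, 3->1, 2->3, 1->14, 0->16), giving [5, 13, 1, 12, 1, 3, 14, 16].

[5, 13, 1, 12, 1, 3, 14, 16]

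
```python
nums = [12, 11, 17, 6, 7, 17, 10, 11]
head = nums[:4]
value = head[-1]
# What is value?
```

nums has length 8. The slice nums[:4] selects indices [0, 1, 2, 3] (0->12, 1->11, 2->17, 3->6), giving [12, 11, 17, 6]. So head = [12, 11, 17, 6]. Then head[-1] = 6.

6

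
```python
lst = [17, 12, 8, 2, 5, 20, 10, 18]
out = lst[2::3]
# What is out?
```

lst has length 8. The slice lst[2::3] selects indices [2, 5] (2->8, 5->20), giving [8, 20].

[8, 20]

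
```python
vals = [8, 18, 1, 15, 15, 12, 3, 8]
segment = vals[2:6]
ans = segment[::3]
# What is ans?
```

vals has length 8. The slice vals[2:6] selects indices [2, 3, 4, 5] (2->1, 3->15, 4->15, 5->12), giving [1, 15, 15, 12]. So segment = [1, 15, 15, 12]. segment has length 4. The slice segment[::3] selects indices [0, 3] (0->1, 3->12), giving [1, 12].

[1, 12]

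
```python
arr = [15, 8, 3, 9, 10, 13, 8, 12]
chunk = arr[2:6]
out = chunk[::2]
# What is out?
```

arr has length 8. The slice arr[2:6] selects indices [2, 3, 4, 5] (2->3, 3->9, 4->10, 5->13), giving [3, 9, 10, 13]. So chunk = [3, 9, 10, 13]. chunk has length 4. The slice chunk[::2] selects indices [0, 2] (0->3, 2->10), giving [3, 10].

[3, 10]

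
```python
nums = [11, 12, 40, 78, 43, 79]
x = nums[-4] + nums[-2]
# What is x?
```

nums has length 6. Negative index -4 maps to positive index 6 + (-4) = 2. nums[2] = 40.
nums has length 6. Negative index -2 maps to positive index 6 + (-2) = 4. nums[4] = 43.
Sum: 40 + 43 = 83.

83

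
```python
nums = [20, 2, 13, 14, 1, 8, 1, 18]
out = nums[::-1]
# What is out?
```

nums has length 8. The slice nums[::-1] selects indices [7, 6, 5, 4, 3, 2, 1, 0] (7->18, 6->1, 5->8, 4->1, 3->14, 2->13, 1->2, 0->20), giving [18, 1, 8, 1, 14, 13, 2, 20].

[18, 1, 8, 1, 14, 13, 2, 20]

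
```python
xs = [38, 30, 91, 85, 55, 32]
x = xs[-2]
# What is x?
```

xs has length 6. Negative index -2 maps to positive index 6 + (-2) = 4. xs[4] = 55.

55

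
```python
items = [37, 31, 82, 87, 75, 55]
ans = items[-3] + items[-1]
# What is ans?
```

items has length 6. Negative index -3 maps to positive index 6 + (-3) = 3. items[3] = 87.
items has length 6. Negative index -1 maps to positive index 6 + (-1) = 5. items[5] = 55.
Sum: 87 + 55 = 142.

142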